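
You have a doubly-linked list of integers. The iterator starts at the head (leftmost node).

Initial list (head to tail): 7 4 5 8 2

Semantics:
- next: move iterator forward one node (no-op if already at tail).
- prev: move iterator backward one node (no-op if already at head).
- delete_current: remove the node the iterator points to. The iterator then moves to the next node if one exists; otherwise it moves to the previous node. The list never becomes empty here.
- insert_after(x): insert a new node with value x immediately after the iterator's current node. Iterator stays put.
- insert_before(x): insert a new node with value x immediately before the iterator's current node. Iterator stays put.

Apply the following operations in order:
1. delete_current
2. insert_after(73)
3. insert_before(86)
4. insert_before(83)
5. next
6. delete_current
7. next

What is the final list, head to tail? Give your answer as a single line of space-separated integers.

Answer: 86 83 4 5 8 2

Derivation:
After 1 (delete_current): list=[4, 5, 8, 2] cursor@4
After 2 (insert_after(73)): list=[4, 73, 5, 8, 2] cursor@4
After 3 (insert_before(86)): list=[86, 4, 73, 5, 8, 2] cursor@4
After 4 (insert_before(83)): list=[86, 83, 4, 73, 5, 8, 2] cursor@4
After 5 (next): list=[86, 83, 4, 73, 5, 8, 2] cursor@73
After 6 (delete_current): list=[86, 83, 4, 5, 8, 2] cursor@5
After 7 (next): list=[86, 83, 4, 5, 8, 2] cursor@8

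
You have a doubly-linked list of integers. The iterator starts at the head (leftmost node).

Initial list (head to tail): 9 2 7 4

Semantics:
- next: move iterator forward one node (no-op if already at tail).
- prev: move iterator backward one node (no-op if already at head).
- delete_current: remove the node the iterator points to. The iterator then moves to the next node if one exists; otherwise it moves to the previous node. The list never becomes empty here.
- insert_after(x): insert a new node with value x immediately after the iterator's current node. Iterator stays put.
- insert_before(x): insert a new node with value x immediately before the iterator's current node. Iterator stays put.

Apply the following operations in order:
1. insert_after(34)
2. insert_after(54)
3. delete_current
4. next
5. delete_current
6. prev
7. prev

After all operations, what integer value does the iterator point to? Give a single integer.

Answer: 54

Derivation:
After 1 (insert_after(34)): list=[9, 34, 2, 7, 4] cursor@9
After 2 (insert_after(54)): list=[9, 54, 34, 2, 7, 4] cursor@9
After 3 (delete_current): list=[54, 34, 2, 7, 4] cursor@54
After 4 (next): list=[54, 34, 2, 7, 4] cursor@34
After 5 (delete_current): list=[54, 2, 7, 4] cursor@2
After 6 (prev): list=[54, 2, 7, 4] cursor@54
After 7 (prev): list=[54, 2, 7, 4] cursor@54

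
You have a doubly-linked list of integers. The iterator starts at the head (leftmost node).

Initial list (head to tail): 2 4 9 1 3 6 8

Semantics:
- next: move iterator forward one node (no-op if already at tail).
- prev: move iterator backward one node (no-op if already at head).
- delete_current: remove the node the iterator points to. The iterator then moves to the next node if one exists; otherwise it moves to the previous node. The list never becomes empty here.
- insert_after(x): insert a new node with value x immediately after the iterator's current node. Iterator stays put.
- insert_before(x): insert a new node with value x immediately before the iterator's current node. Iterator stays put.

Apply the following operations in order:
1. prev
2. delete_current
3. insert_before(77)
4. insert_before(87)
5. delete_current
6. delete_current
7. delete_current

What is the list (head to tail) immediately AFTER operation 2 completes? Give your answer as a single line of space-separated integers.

After 1 (prev): list=[2, 4, 9, 1, 3, 6, 8] cursor@2
After 2 (delete_current): list=[4, 9, 1, 3, 6, 8] cursor@4

Answer: 4 9 1 3 6 8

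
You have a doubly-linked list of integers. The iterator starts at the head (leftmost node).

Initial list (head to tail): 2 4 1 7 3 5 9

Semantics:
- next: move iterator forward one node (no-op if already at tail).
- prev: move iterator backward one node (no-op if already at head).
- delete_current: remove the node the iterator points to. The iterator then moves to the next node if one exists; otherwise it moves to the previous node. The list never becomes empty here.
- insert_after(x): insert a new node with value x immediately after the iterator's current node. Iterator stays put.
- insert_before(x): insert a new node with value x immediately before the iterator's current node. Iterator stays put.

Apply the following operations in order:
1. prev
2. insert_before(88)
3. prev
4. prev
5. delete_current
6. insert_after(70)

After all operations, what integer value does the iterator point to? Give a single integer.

Answer: 2

Derivation:
After 1 (prev): list=[2, 4, 1, 7, 3, 5, 9] cursor@2
After 2 (insert_before(88)): list=[88, 2, 4, 1, 7, 3, 5, 9] cursor@2
After 3 (prev): list=[88, 2, 4, 1, 7, 3, 5, 9] cursor@88
After 4 (prev): list=[88, 2, 4, 1, 7, 3, 5, 9] cursor@88
After 5 (delete_current): list=[2, 4, 1, 7, 3, 5, 9] cursor@2
After 6 (insert_after(70)): list=[2, 70, 4, 1, 7, 3, 5, 9] cursor@2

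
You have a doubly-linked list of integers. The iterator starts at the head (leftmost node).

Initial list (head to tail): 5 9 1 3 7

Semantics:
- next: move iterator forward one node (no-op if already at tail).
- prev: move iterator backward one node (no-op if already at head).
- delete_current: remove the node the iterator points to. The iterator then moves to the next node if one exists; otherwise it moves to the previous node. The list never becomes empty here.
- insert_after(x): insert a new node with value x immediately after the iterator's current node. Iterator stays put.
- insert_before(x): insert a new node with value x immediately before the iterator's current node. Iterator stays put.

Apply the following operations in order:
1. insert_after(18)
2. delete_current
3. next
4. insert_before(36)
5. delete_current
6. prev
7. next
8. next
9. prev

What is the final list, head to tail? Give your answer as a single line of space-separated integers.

After 1 (insert_after(18)): list=[5, 18, 9, 1, 3, 7] cursor@5
After 2 (delete_current): list=[18, 9, 1, 3, 7] cursor@18
After 3 (next): list=[18, 9, 1, 3, 7] cursor@9
After 4 (insert_before(36)): list=[18, 36, 9, 1, 3, 7] cursor@9
After 5 (delete_current): list=[18, 36, 1, 3, 7] cursor@1
After 6 (prev): list=[18, 36, 1, 3, 7] cursor@36
After 7 (next): list=[18, 36, 1, 3, 7] cursor@1
After 8 (next): list=[18, 36, 1, 3, 7] cursor@3
After 9 (prev): list=[18, 36, 1, 3, 7] cursor@1

Answer: 18 36 1 3 7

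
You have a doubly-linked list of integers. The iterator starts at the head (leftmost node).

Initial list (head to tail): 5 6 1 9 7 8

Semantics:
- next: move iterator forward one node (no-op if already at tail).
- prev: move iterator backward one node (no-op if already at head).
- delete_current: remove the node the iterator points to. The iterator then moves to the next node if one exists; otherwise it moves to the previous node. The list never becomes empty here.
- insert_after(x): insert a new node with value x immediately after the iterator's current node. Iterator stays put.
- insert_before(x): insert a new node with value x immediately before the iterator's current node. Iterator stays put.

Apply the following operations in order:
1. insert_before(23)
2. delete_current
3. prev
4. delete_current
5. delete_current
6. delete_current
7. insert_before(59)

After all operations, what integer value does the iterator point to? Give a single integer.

Answer: 9

Derivation:
After 1 (insert_before(23)): list=[23, 5, 6, 1, 9, 7, 8] cursor@5
After 2 (delete_current): list=[23, 6, 1, 9, 7, 8] cursor@6
After 3 (prev): list=[23, 6, 1, 9, 7, 8] cursor@23
After 4 (delete_current): list=[6, 1, 9, 7, 8] cursor@6
After 5 (delete_current): list=[1, 9, 7, 8] cursor@1
After 6 (delete_current): list=[9, 7, 8] cursor@9
After 7 (insert_before(59)): list=[59, 9, 7, 8] cursor@9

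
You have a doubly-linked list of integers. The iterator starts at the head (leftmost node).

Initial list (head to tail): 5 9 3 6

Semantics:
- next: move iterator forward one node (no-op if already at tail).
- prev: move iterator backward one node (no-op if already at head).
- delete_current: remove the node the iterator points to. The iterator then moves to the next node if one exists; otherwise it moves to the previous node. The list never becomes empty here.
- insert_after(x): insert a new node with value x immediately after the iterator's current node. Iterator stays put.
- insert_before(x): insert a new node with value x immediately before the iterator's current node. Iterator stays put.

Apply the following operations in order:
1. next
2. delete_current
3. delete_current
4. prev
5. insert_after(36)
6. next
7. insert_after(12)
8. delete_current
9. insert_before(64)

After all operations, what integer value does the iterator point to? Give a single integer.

After 1 (next): list=[5, 9, 3, 6] cursor@9
After 2 (delete_current): list=[5, 3, 6] cursor@3
After 3 (delete_current): list=[5, 6] cursor@6
After 4 (prev): list=[5, 6] cursor@5
After 5 (insert_after(36)): list=[5, 36, 6] cursor@5
After 6 (next): list=[5, 36, 6] cursor@36
After 7 (insert_after(12)): list=[5, 36, 12, 6] cursor@36
After 8 (delete_current): list=[5, 12, 6] cursor@12
After 9 (insert_before(64)): list=[5, 64, 12, 6] cursor@12

Answer: 12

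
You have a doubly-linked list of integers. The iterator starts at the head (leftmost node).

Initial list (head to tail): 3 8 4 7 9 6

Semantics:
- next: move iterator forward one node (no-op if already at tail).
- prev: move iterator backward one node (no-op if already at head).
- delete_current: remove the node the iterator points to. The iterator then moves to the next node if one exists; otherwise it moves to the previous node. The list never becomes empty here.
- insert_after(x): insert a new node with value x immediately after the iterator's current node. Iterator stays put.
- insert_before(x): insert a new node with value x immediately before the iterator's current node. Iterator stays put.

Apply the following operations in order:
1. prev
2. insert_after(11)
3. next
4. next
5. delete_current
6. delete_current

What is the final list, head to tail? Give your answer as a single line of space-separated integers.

Answer: 3 11 7 9 6

Derivation:
After 1 (prev): list=[3, 8, 4, 7, 9, 6] cursor@3
After 2 (insert_after(11)): list=[3, 11, 8, 4, 7, 9, 6] cursor@3
After 3 (next): list=[3, 11, 8, 4, 7, 9, 6] cursor@11
After 4 (next): list=[3, 11, 8, 4, 7, 9, 6] cursor@8
After 5 (delete_current): list=[3, 11, 4, 7, 9, 6] cursor@4
After 6 (delete_current): list=[3, 11, 7, 9, 6] cursor@7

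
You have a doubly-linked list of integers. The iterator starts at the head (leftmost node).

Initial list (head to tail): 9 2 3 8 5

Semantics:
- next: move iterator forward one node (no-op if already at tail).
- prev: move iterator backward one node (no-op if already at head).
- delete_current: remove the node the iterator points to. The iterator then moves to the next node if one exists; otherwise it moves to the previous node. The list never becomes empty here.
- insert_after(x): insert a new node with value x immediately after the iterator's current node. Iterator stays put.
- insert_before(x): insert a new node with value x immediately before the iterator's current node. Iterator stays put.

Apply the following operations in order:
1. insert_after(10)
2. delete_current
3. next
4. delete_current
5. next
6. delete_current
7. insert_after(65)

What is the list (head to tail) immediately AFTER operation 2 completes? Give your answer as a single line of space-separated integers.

After 1 (insert_after(10)): list=[9, 10, 2, 3, 8, 5] cursor@9
After 2 (delete_current): list=[10, 2, 3, 8, 5] cursor@10

Answer: 10 2 3 8 5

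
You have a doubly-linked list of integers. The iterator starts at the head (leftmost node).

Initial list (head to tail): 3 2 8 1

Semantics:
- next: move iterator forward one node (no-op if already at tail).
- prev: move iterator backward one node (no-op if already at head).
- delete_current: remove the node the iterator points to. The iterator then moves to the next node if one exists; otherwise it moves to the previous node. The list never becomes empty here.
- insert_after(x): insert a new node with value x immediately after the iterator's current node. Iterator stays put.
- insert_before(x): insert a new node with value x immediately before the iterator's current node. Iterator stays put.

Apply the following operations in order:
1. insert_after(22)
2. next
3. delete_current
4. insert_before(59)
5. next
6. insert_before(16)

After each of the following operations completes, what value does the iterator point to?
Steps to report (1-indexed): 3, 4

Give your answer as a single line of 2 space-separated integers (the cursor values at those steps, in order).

After 1 (insert_after(22)): list=[3, 22, 2, 8, 1] cursor@3
After 2 (next): list=[3, 22, 2, 8, 1] cursor@22
After 3 (delete_current): list=[3, 2, 8, 1] cursor@2
After 4 (insert_before(59)): list=[3, 59, 2, 8, 1] cursor@2
After 5 (next): list=[3, 59, 2, 8, 1] cursor@8
After 6 (insert_before(16)): list=[3, 59, 2, 16, 8, 1] cursor@8

Answer: 2 2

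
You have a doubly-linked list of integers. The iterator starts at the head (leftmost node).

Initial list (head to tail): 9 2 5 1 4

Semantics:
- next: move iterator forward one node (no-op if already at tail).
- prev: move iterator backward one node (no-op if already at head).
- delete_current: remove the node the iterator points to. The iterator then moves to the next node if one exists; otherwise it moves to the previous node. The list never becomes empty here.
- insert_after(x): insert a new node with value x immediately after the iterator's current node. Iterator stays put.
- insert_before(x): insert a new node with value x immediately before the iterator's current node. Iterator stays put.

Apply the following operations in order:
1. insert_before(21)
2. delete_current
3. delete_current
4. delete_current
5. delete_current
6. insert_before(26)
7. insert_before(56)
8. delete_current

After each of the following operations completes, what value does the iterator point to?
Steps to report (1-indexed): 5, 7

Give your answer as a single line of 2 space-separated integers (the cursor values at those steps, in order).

After 1 (insert_before(21)): list=[21, 9, 2, 5, 1, 4] cursor@9
After 2 (delete_current): list=[21, 2, 5, 1, 4] cursor@2
After 3 (delete_current): list=[21, 5, 1, 4] cursor@5
After 4 (delete_current): list=[21, 1, 4] cursor@1
After 5 (delete_current): list=[21, 4] cursor@4
After 6 (insert_before(26)): list=[21, 26, 4] cursor@4
After 7 (insert_before(56)): list=[21, 26, 56, 4] cursor@4
After 8 (delete_current): list=[21, 26, 56] cursor@56

Answer: 4 4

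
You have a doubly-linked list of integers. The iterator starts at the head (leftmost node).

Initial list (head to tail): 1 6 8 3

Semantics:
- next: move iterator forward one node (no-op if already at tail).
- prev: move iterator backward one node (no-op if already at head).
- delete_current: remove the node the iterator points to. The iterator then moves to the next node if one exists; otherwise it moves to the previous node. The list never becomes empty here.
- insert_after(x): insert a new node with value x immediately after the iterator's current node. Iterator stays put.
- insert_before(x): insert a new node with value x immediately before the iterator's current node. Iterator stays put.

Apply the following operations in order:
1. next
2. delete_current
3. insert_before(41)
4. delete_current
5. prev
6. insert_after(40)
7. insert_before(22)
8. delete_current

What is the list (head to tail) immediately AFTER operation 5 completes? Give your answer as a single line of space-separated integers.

After 1 (next): list=[1, 6, 8, 3] cursor@6
After 2 (delete_current): list=[1, 8, 3] cursor@8
After 3 (insert_before(41)): list=[1, 41, 8, 3] cursor@8
After 4 (delete_current): list=[1, 41, 3] cursor@3
After 5 (prev): list=[1, 41, 3] cursor@41

Answer: 1 41 3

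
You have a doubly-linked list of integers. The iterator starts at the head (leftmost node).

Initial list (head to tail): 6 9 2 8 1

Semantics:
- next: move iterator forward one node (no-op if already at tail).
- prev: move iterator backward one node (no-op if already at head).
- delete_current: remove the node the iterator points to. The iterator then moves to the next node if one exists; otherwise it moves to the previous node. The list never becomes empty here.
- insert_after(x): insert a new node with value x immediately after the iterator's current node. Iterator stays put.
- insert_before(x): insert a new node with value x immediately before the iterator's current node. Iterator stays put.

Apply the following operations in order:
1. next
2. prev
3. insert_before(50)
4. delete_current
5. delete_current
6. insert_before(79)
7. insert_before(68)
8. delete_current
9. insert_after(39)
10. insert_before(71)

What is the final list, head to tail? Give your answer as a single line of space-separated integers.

Answer: 50 79 68 71 8 39 1

Derivation:
After 1 (next): list=[6, 9, 2, 8, 1] cursor@9
After 2 (prev): list=[6, 9, 2, 8, 1] cursor@6
After 3 (insert_before(50)): list=[50, 6, 9, 2, 8, 1] cursor@6
After 4 (delete_current): list=[50, 9, 2, 8, 1] cursor@9
After 5 (delete_current): list=[50, 2, 8, 1] cursor@2
After 6 (insert_before(79)): list=[50, 79, 2, 8, 1] cursor@2
After 7 (insert_before(68)): list=[50, 79, 68, 2, 8, 1] cursor@2
After 8 (delete_current): list=[50, 79, 68, 8, 1] cursor@8
After 9 (insert_after(39)): list=[50, 79, 68, 8, 39, 1] cursor@8
After 10 (insert_before(71)): list=[50, 79, 68, 71, 8, 39, 1] cursor@8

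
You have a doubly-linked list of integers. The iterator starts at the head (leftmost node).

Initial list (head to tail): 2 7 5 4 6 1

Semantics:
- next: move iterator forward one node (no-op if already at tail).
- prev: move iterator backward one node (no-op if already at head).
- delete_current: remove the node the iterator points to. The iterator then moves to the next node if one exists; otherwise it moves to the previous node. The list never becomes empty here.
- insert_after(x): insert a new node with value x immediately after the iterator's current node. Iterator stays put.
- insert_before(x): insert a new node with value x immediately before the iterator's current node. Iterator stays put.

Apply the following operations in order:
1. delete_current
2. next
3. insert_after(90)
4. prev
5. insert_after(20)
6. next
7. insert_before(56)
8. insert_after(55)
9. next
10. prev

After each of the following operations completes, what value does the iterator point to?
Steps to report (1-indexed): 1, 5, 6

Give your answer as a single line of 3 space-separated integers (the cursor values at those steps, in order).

Answer: 7 7 20

Derivation:
After 1 (delete_current): list=[7, 5, 4, 6, 1] cursor@7
After 2 (next): list=[7, 5, 4, 6, 1] cursor@5
After 3 (insert_after(90)): list=[7, 5, 90, 4, 6, 1] cursor@5
After 4 (prev): list=[7, 5, 90, 4, 6, 1] cursor@7
After 5 (insert_after(20)): list=[7, 20, 5, 90, 4, 6, 1] cursor@7
After 6 (next): list=[7, 20, 5, 90, 4, 6, 1] cursor@20
After 7 (insert_before(56)): list=[7, 56, 20, 5, 90, 4, 6, 1] cursor@20
After 8 (insert_after(55)): list=[7, 56, 20, 55, 5, 90, 4, 6, 1] cursor@20
After 9 (next): list=[7, 56, 20, 55, 5, 90, 4, 6, 1] cursor@55
After 10 (prev): list=[7, 56, 20, 55, 5, 90, 4, 6, 1] cursor@20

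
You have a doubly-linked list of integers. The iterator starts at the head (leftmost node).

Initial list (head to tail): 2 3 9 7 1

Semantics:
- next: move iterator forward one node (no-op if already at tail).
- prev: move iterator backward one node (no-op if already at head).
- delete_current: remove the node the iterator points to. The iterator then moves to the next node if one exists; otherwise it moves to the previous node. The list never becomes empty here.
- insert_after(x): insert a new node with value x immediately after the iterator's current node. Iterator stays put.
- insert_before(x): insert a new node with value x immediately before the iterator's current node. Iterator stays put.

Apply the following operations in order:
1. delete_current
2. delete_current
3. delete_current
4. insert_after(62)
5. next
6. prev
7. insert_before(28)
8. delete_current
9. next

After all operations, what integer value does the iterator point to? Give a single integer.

After 1 (delete_current): list=[3, 9, 7, 1] cursor@3
After 2 (delete_current): list=[9, 7, 1] cursor@9
After 3 (delete_current): list=[7, 1] cursor@7
After 4 (insert_after(62)): list=[7, 62, 1] cursor@7
After 5 (next): list=[7, 62, 1] cursor@62
After 6 (prev): list=[7, 62, 1] cursor@7
After 7 (insert_before(28)): list=[28, 7, 62, 1] cursor@7
After 8 (delete_current): list=[28, 62, 1] cursor@62
After 9 (next): list=[28, 62, 1] cursor@1

Answer: 1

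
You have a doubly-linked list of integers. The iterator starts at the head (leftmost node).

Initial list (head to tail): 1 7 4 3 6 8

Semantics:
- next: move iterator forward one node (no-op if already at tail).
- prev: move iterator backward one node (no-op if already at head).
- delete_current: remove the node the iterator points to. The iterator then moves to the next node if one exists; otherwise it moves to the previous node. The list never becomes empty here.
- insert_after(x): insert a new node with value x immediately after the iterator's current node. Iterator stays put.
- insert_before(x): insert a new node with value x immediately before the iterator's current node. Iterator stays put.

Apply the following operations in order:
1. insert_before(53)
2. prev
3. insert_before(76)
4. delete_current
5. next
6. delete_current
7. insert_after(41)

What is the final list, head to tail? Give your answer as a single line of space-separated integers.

After 1 (insert_before(53)): list=[53, 1, 7, 4, 3, 6, 8] cursor@1
After 2 (prev): list=[53, 1, 7, 4, 3, 6, 8] cursor@53
After 3 (insert_before(76)): list=[76, 53, 1, 7, 4, 3, 6, 8] cursor@53
After 4 (delete_current): list=[76, 1, 7, 4, 3, 6, 8] cursor@1
After 5 (next): list=[76, 1, 7, 4, 3, 6, 8] cursor@7
After 6 (delete_current): list=[76, 1, 4, 3, 6, 8] cursor@4
After 7 (insert_after(41)): list=[76, 1, 4, 41, 3, 6, 8] cursor@4

Answer: 76 1 4 41 3 6 8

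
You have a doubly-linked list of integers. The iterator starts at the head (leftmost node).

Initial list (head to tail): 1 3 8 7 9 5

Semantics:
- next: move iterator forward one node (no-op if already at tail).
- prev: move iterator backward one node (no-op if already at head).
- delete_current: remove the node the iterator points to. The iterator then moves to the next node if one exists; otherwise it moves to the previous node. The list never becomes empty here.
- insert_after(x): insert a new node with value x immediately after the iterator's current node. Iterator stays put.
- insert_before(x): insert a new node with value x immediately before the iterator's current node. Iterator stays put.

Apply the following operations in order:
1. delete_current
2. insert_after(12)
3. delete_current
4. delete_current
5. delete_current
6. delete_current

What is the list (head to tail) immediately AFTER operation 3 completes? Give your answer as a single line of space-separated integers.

After 1 (delete_current): list=[3, 8, 7, 9, 5] cursor@3
After 2 (insert_after(12)): list=[3, 12, 8, 7, 9, 5] cursor@3
After 3 (delete_current): list=[12, 8, 7, 9, 5] cursor@12

Answer: 12 8 7 9 5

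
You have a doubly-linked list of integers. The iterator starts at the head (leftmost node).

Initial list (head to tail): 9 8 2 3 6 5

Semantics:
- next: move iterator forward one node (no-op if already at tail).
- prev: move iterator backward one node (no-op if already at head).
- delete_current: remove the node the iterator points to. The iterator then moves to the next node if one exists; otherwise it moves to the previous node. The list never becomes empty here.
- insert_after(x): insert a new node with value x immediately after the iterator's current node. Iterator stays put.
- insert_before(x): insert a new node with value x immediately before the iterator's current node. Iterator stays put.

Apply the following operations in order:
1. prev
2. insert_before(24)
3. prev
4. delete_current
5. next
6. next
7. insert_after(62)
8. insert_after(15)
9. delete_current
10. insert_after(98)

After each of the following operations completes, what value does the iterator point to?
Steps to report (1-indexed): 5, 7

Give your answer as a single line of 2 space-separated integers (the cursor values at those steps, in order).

After 1 (prev): list=[9, 8, 2, 3, 6, 5] cursor@9
After 2 (insert_before(24)): list=[24, 9, 8, 2, 3, 6, 5] cursor@9
After 3 (prev): list=[24, 9, 8, 2, 3, 6, 5] cursor@24
After 4 (delete_current): list=[9, 8, 2, 3, 6, 5] cursor@9
After 5 (next): list=[9, 8, 2, 3, 6, 5] cursor@8
After 6 (next): list=[9, 8, 2, 3, 6, 5] cursor@2
After 7 (insert_after(62)): list=[9, 8, 2, 62, 3, 6, 5] cursor@2
After 8 (insert_after(15)): list=[9, 8, 2, 15, 62, 3, 6, 5] cursor@2
After 9 (delete_current): list=[9, 8, 15, 62, 3, 6, 5] cursor@15
After 10 (insert_after(98)): list=[9, 8, 15, 98, 62, 3, 6, 5] cursor@15

Answer: 8 2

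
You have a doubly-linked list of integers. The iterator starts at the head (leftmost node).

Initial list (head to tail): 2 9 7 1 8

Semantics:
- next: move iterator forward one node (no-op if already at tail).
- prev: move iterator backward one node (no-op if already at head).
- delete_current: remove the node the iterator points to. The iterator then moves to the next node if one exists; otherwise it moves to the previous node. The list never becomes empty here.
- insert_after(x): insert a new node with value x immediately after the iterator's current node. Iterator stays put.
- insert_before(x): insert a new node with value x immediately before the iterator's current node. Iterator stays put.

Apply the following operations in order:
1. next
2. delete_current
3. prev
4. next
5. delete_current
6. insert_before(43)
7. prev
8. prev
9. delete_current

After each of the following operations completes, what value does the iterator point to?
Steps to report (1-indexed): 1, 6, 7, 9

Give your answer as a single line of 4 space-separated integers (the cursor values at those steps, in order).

After 1 (next): list=[2, 9, 7, 1, 8] cursor@9
After 2 (delete_current): list=[2, 7, 1, 8] cursor@7
After 3 (prev): list=[2, 7, 1, 8] cursor@2
After 4 (next): list=[2, 7, 1, 8] cursor@7
After 5 (delete_current): list=[2, 1, 8] cursor@1
After 6 (insert_before(43)): list=[2, 43, 1, 8] cursor@1
After 7 (prev): list=[2, 43, 1, 8] cursor@43
After 8 (prev): list=[2, 43, 1, 8] cursor@2
After 9 (delete_current): list=[43, 1, 8] cursor@43

Answer: 9 1 43 43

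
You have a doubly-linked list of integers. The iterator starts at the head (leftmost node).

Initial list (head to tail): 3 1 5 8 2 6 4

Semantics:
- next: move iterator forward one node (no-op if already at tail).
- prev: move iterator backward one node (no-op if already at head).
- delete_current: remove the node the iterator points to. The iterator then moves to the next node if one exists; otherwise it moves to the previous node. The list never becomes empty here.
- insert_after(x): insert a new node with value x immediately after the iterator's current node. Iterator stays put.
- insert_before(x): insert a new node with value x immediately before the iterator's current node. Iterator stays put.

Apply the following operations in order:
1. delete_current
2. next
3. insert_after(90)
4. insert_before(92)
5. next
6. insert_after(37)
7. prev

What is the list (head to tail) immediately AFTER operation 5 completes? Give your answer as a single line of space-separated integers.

Answer: 1 92 5 90 8 2 6 4

Derivation:
After 1 (delete_current): list=[1, 5, 8, 2, 6, 4] cursor@1
After 2 (next): list=[1, 5, 8, 2, 6, 4] cursor@5
After 3 (insert_after(90)): list=[1, 5, 90, 8, 2, 6, 4] cursor@5
After 4 (insert_before(92)): list=[1, 92, 5, 90, 8, 2, 6, 4] cursor@5
After 5 (next): list=[1, 92, 5, 90, 8, 2, 6, 4] cursor@90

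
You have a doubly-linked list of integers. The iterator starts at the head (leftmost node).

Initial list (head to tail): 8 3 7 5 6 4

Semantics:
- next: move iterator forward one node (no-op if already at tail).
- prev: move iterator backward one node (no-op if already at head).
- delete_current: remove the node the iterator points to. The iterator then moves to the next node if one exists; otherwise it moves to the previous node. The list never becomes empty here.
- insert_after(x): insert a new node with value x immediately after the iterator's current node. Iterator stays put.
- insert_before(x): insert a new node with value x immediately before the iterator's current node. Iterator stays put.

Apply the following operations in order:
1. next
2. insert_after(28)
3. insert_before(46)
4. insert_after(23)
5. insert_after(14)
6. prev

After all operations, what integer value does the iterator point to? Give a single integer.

Answer: 46

Derivation:
After 1 (next): list=[8, 3, 7, 5, 6, 4] cursor@3
After 2 (insert_after(28)): list=[8, 3, 28, 7, 5, 6, 4] cursor@3
After 3 (insert_before(46)): list=[8, 46, 3, 28, 7, 5, 6, 4] cursor@3
After 4 (insert_after(23)): list=[8, 46, 3, 23, 28, 7, 5, 6, 4] cursor@3
After 5 (insert_after(14)): list=[8, 46, 3, 14, 23, 28, 7, 5, 6, 4] cursor@3
After 6 (prev): list=[8, 46, 3, 14, 23, 28, 7, 5, 6, 4] cursor@46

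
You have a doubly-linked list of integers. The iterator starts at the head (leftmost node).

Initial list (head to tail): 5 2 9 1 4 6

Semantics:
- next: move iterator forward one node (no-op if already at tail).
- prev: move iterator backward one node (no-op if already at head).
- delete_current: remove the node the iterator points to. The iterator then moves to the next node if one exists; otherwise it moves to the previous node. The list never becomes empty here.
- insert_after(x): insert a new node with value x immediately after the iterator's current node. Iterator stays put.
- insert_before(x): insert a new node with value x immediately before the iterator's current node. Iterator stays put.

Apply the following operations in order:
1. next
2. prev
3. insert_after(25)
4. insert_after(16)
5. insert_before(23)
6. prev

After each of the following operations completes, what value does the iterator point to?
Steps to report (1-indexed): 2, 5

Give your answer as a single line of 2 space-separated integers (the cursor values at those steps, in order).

Answer: 5 5

Derivation:
After 1 (next): list=[5, 2, 9, 1, 4, 6] cursor@2
After 2 (prev): list=[5, 2, 9, 1, 4, 6] cursor@5
After 3 (insert_after(25)): list=[5, 25, 2, 9, 1, 4, 6] cursor@5
After 4 (insert_after(16)): list=[5, 16, 25, 2, 9, 1, 4, 6] cursor@5
After 5 (insert_before(23)): list=[23, 5, 16, 25, 2, 9, 1, 4, 6] cursor@5
After 6 (prev): list=[23, 5, 16, 25, 2, 9, 1, 4, 6] cursor@23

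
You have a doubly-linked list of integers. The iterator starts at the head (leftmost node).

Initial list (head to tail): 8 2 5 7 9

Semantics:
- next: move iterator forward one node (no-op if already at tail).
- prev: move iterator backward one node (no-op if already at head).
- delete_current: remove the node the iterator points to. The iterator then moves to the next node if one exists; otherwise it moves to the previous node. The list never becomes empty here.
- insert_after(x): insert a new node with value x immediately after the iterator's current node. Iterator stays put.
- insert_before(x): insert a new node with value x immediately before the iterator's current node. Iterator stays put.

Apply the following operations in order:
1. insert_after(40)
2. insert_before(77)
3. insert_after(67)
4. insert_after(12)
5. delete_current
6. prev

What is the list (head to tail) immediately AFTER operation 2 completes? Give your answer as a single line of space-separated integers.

After 1 (insert_after(40)): list=[8, 40, 2, 5, 7, 9] cursor@8
After 2 (insert_before(77)): list=[77, 8, 40, 2, 5, 7, 9] cursor@8

Answer: 77 8 40 2 5 7 9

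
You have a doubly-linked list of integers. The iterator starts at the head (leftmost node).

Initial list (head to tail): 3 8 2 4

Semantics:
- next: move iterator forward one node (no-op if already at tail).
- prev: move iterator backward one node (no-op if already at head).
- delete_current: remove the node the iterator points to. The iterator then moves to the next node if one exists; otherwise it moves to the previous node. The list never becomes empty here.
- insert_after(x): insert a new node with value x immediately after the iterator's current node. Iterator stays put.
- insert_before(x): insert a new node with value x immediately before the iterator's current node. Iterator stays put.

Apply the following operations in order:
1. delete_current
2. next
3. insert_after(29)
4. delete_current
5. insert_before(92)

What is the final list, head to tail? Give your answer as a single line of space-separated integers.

Answer: 8 92 29 4

Derivation:
After 1 (delete_current): list=[8, 2, 4] cursor@8
After 2 (next): list=[8, 2, 4] cursor@2
After 3 (insert_after(29)): list=[8, 2, 29, 4] cursor@2
After 4 (delete_current): list=[8, 29, 4] cursor@29
After 5 (insert_before(92)): list=[8, 92, 29, 4] cursor@29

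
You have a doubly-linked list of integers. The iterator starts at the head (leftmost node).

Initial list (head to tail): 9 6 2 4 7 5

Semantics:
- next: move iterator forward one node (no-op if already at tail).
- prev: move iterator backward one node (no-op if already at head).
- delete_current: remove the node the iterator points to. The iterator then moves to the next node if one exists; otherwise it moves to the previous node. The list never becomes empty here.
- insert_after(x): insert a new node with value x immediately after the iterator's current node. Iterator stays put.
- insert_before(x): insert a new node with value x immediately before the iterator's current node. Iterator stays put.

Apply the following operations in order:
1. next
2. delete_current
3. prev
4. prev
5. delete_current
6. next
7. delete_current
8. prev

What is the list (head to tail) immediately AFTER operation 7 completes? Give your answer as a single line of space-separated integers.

Answer: 2 7 5

Derivation:
After 1 (next): list=[9, 6, 2, 4, 7, 5] cursor@6
After 2 (delete_current): list=[9, 2, 4, 7, 5] cursor@2
After 3 (prev): list=[9, 2, 4, 7, 5] cursor@9
After 4 (prev): list=[9, 2, 4, 7, 5] cursor@9
After 5 (delete_current): list=[2, 4, 7, 5] cursor@2
After 6 (next): list=[2, 4, 7, 5] cursor@4
After 7 (delete_current): list=[2, 7, 5] cursor@7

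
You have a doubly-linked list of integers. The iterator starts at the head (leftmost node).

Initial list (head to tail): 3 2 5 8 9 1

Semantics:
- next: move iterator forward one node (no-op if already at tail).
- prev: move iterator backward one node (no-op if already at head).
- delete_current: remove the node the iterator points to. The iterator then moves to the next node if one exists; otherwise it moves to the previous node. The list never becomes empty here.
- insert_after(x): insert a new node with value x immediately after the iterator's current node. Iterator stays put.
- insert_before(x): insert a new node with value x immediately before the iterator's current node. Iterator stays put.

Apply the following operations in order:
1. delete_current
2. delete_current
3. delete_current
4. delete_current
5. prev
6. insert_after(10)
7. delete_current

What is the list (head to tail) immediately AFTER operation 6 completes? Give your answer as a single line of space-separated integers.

Answer: 9 10 1

Derivation:
After 1 (delete_current): list=[2, 5, 8, 9, 1] cursor@2
After 2 (delete_current): list=[5, 8, 9, 1] cursor@5
After 3 (delete_current): list=[8, 9, 1] cursor@8
After 4 (delete_current): list=[9, 1] cursor@9
After 5 (prev): list=[9, 1] cursor@9
After 6 (insert_after(10)): list=[9, 10, 1] cursor@9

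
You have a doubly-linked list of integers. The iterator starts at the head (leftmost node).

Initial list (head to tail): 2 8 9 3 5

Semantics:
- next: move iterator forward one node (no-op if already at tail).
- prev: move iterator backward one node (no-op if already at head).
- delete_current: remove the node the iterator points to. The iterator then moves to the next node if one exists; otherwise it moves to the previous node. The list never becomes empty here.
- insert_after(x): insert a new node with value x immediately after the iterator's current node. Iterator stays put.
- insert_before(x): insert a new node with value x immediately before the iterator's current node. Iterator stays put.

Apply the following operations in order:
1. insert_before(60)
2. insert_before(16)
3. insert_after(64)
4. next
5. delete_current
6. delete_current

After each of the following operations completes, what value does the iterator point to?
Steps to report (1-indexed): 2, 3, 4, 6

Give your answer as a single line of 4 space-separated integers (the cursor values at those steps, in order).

Answer: 2 2 64 9

Derivation:
After 1 (insert_before(60)): list=[60, 2, 8, 9, 3, 5] cursor@2
After 2 (insert_before(16)): list=[60, 16, 2, 8, 9, 3, 5] cursor@2
After 3 (insert_after(64)): list=[60, 16, 2, 64, 8, 9, 3, 5] cursor@2
After 4 (next): list=[60, 16, 2, 64, 8, 9, 3, 5] cursor@64
After 5 (delete_current): list=[60, 16, 2, 8, 9, 3, 5] cursor@8
After 6 (delete_current): list=[60, 16, 2, 9, 3, 5] cursor@9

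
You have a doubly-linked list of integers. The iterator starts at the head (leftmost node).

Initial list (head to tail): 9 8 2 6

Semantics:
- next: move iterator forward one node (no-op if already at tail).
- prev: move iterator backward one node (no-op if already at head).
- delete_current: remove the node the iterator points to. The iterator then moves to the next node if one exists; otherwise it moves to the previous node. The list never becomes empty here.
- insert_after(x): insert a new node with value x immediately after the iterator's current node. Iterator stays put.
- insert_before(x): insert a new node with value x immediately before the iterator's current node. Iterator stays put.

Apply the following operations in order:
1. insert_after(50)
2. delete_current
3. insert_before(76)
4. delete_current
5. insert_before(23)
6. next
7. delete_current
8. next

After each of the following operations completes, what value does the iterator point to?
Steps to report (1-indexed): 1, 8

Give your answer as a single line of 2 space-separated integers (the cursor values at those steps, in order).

After 1 (insert_after(50)): list=[9, 50, 8, 2, 6] cursor@9
After 2 (delete_current): list=[50, 8, 2, 6] cursor@50
After 3 (insert_before(76)): list=[76, 50, 8, 2, 6] cursor@50
After 4 (delete_current): list=[76, 8, 2, 6] cursor@8
After 5 (insert_before(23)): list=[76, 23, 8, 2, 6] cursor@8
After 6 (next): list=[76, 23, 8, 2, 6] cursor@2
After 7 (delete_current): list=[76, 23, 8, 6] cursor@6
After 8 (next): list=[76, 23, 8, 6] cursor@6

Answer: 9 6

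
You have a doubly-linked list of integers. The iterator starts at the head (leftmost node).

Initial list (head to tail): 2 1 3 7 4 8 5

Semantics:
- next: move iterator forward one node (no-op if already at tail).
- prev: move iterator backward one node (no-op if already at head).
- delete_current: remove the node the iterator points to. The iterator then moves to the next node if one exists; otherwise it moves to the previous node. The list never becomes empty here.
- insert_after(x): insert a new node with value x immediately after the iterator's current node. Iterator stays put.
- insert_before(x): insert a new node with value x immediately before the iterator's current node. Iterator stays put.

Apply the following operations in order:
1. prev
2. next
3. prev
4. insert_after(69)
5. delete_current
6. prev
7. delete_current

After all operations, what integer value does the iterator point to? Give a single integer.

Answer: 1

Derivation:
After 1 (prev): list=[2, 1, 3, 7, 4, 8, 5] cursor@2
After 2 (next): list=[2, 1, 3, 7, 4, 8, 5] cursor@1
After 3 (prev): list=[2, 1, 3, 7, 4, 8, 5] cursor@2
After 4 (insert_after(69)): list=[2, 69, 1, 3, 7, 4, 8, 5] cursor@2
After 5 (delete_current): list=[69, 1, 3, 7, 4, 8, 5] cursor@69
After 6 (prev): list=[69, 1, 3, 7, 4, 8, 5] cursor@69
After 7 (delete_current): list=[1, 3, 7, 4, 8, 5] cursor@1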